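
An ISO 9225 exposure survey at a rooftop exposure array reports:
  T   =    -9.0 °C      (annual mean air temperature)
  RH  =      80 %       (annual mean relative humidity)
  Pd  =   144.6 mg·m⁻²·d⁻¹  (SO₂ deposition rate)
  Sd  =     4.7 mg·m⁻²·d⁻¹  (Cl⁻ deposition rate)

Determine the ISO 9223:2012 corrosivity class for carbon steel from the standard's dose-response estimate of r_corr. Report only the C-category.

C2

carbon steel: T≤10 °C ⇒ hinge +0.150·(-9.0−10) = -2.8500
  SO₂ term: 1.77·144.6^0.52·exp(0.02·80-2.8500) = 6.736
  Sd branch = 0.102·Sd^0.62·e^(0.033·RH+0.04·T) = 2.603 μm/a
  r_corr = 6.736 + 2.603 = 9.339 μm/a
9.34 μm/a falls in (1.3, 25] for carbon steel → category C2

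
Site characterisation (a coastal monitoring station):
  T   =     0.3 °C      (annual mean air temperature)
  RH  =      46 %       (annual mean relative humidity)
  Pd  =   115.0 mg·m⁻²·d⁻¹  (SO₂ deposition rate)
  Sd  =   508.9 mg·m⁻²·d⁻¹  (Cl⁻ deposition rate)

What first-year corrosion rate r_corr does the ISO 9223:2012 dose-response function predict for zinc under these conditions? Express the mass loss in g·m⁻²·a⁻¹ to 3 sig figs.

r_corr = 10.7 g·m⁻²·a⁻¹

zinc: f(T) = +0.038·(T−10) [T≤10 °C] = -0.3686
  Pd branch = 0.0129·Pd^0.44·e^(0.046·RH+f) = 0.5973 μm/a
  Cl⁻ term: 0.0175·508.9^0.57·exp(0.008·46+0.085·0.3) = 0.9051
  sum: 0.5973 + 0.9051 → r_corr = 1.502 μm/a
Convert to mass loss: 1.502 μm/a × 7.14 g/cm³ = 10.73 g·m⁻²·a⁻¹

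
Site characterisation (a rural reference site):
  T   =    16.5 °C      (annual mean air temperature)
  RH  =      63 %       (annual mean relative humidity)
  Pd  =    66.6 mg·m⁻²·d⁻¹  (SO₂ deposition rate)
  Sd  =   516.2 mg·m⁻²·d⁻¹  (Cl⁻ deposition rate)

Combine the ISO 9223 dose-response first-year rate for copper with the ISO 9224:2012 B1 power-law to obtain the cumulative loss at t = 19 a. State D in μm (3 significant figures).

copper: temperature factor f = -0.080·(6.5) = -0.5200
  SO₂ term: 0.0053·66.6^0.26·exp(0.059·63-0.5200) = 0.3862
  Sd branch = 0.01025·Sd^0.27·e^(0.036·RH+0.049·T) = 1.2 μm/a
  sum: 0.3862 + 1.2 → r_corr = 1.587 μm/a
Long-term exponent b (ISO 9224 Table 2, B1) = 0.667
  D(19) = 1.587 × 19^0.667 = 1.587 × 7.127 = 11.31 μm

D(19) = 11.3 μm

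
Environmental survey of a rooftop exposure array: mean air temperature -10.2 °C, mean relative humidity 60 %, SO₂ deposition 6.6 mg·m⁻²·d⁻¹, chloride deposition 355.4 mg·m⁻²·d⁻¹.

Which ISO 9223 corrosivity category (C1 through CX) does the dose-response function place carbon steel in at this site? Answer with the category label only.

carbon steel: f(T) = +0.150·(T−10) [T≤10 °C] = -3.0300
  Pd branch = 1.77·Pd^0.52·e^(0.02·RH+f) = 0.7575 μm/a
  Sd branch = 0.102·Sd^0.62·e^(0.033·RH+0.04·T) = 18.74 μm/a
  r_corr = 0.7575 + 18.74 = 19.5 μm/a
19.5 μm/a falls in (1.3, 25] for carbon steel → category C2

C2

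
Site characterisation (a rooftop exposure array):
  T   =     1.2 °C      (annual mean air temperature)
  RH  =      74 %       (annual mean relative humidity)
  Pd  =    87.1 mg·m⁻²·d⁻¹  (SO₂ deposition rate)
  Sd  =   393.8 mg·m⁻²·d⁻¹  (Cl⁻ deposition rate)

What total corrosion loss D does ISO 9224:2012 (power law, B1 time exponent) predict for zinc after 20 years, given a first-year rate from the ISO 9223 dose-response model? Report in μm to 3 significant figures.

D(20) = 34.7 μm

zinc: temperature factor f = +0.038·(-8.8) = -0.3344
  sulphur-dioxide contribution → 1.983 μm/a
  chloride contribution → 1.056 μm/a
  total first-year rate 3.039 μm/a
ISO 9224: D(t) = r_corr · t^b with b = 0.813 (zinc, B1)
  D(20) = 3.039 × 20^0.813 = 3.039 × 11.42 = 34.71 μm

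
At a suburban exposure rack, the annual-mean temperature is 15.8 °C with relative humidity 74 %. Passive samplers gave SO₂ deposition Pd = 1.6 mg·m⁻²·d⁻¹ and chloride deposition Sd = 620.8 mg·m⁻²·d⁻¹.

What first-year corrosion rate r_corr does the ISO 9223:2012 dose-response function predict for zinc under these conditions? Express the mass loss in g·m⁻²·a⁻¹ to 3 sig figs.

r_corr = 36.1 g·m⁻²·a⁻¹

zinc: f(T) = -0.071·(T−10) [T>10 °C] = -0.4118
  SO₂ term: 0.0129·1.6^0.44·exp(0.046·74-0.4118) = 0.3162
  Cl⁻ term: 0.0175·620.8^0.57·exp(0.008·74+0.085·15.8) = 4.736
  sum: 0.3162 + 4.736 → r_corr = 5.052 μm/a
Convert to mass loss: 5.052 μm/a × 7.14 g/cm³ = 36.07 g·m⁻²·a⁻¹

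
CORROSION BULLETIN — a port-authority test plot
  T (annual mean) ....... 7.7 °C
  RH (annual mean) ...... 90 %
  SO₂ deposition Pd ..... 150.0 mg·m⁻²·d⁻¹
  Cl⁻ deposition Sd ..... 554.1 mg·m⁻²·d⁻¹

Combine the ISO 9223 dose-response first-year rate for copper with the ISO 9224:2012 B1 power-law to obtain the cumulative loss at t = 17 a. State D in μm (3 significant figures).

copper: temperature factor f = +0.126·(-2.3) = -0.2898
  Pd branch = 0.0053·Pd^0.26·e^(0.059·RH+f) = 2.953 μm/a
  Sd branch = 0.01025·Sd^0.27·e^(0.036·RH+0.049·T) = 2.101 μm/a
  sum: 2.953 + 2.101 → r_corr = 5.054 μm/a
Power-law: D(17) = r_corr · 17^0.667
  D(17) = 5.054 × 17^0.667 = 5.054 × 6.618 = 33.45 μm

D(17) = 33.4 μm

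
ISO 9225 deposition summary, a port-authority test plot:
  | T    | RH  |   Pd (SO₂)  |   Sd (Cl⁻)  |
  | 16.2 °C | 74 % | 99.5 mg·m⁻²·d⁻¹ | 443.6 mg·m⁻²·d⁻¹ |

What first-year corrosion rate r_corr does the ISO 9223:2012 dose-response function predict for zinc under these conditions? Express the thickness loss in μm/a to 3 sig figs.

r_corr = 5.94 μm/a

zinc: f(T) = -0.071·(T−10) [T>10 °C] = -0.4402
  SO₂ term: 0.0129·99.5^0.44·exp(0.046·74-0.4402) = 1.891
  Sd branch = 0.0175·Sd^0.57·e^(0.008·RH+0.085·T) = 4.045 μm/a
  r_corr = 1.891 + 4.045 = 5.937 μm/a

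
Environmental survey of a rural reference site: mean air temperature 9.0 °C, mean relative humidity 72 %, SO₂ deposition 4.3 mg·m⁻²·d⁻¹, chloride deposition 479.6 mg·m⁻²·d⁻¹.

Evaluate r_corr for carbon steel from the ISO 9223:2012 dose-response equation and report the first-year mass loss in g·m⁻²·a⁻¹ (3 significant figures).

carbon steel: T≤10 °C ⇒ hinge +0.150·(9.0−10) = -0.1500
  Pd branch = 1.77·Pd^0.52·e^(0.02·RH+f) = 13.73 μm/a
  Cl⁻ term: 0.102·479.6^0.62·exp(0.033·72+0.04·9.0) = 72.27
  sum: 13.73 + 72.27 → r_corr = 86 μm/a
Convert to mass loss: 86 μm/a × 7.85 g/cm³ = 675.1 g·m⁻²·a⁻¹

r_corr = 675 g·m⁻²·a⁻¹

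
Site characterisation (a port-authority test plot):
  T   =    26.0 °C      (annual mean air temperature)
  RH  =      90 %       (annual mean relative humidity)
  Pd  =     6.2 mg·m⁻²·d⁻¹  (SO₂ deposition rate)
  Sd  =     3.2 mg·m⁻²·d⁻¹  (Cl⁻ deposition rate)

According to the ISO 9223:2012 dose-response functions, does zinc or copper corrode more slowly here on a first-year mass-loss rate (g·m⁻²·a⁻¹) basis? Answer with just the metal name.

zinc: T>10 °C ⇒ hinge -0.071·(26.0−10) = -1.1360
  sulphur-dioxide contribution → 0.5806 μm/a
  chloride contribution → 0.636 μm/a
  ⇒ r_corr(zinc) = 1.217 μm/a
  mass loss = 1.217 μm/a × 7.14 g/cm³ = 8.686 g·m⁻²·a⁻¹
copper: T>10 °C ⇒ hinge -0.080·(26.0−10) = -1.2800
  sulphur-dioxide contribution → 0.4792 μm/a
  chloride contribution → 1.281 μm/a
  ⇒ r_corr(copper) = 1.76 μm/a
  mass loss = 1.76 μm/a × 8.96 g/cm³ = 15.77 g·m⁻²·a⁻¹
Ordering by g·m⁻²·a⁻¹: copper (15.8) > zinc (8.69)

zinc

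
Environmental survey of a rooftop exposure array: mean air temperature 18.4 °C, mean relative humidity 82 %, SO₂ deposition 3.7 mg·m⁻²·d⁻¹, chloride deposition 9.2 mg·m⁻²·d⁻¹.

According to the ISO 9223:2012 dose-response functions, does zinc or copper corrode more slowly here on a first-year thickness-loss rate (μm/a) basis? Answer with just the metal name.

zinc: T>10 °C ⇒ hinge -0.071·(18.4−10) = -0.5964
  Pd branch = 0.0129·Pd^0.44·e^(0.046·RH+f) = 0.5492 μm/a
  Cl⁻ term: 0.0175·9.2^0.57·exp(0.008·82+0.085·18.4) = 0.5709
  r_corr = 0.5492 + 0.5709 = 1.12 μm/a
copper: f(T) = -0.080·(T−10) [T>10 °C] = -0.6720
  Pd branch = 0.0053·Pd^0.26·e^(0.059·RH+f) = 0.48 μm/a
  Sd branch = 0.01025·Sd^0.27·e^(0.036·RH+0.049·T) = 0.8801 μm/a
  sum: 0.48 + 0.8801 → r_corr = 1.36 μm/a
Ordering by μm/a: copper (1.36) > zinc (1.12)

zinc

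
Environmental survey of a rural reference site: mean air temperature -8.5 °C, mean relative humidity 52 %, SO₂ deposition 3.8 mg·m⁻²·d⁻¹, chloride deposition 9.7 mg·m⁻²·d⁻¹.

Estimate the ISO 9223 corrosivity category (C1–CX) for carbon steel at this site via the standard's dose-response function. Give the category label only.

C2

carbon steel: f(T) = +0.150·(T−10) [T≤10 °C] = -2.7750
  SO₂ term: 1.77·3.8^0.52·exp(0.02·52-2.7750) = 0.6251
  Sd branch = 0.102·Sd^0.62·e^(0.033·RH+0.04·T) = 1.652 μm/a
  sum: 0.6251 + 1.652 → r_corr = 2.277 μm/a
Category bounds: 1.3…25 μm/a bracket r_corr ⇒ C2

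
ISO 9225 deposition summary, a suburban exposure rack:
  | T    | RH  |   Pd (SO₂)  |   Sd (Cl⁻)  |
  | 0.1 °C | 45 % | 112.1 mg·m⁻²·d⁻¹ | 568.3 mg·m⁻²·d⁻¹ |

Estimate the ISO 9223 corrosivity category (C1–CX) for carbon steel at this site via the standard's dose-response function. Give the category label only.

C3

carbon steel: T≤10 °C ⇒ hinge +0.150·(0.1−10) = -1.4850
  Pd branch = 1.77·Pd^0.52·e^(0.02·RH+f) = 11.47 μm/a
  Sd branch = 0.102·Sd^0.62·e^(0.033·RH+0.04·T) = 23.07 μm/a
  sum: 11.47 + 23.07 → r_corr = 34.55 μm/a
ISO 9223 Table 2 (carbon steel): 25 < 34.5 ≤ 50 μm/a ⇒ C3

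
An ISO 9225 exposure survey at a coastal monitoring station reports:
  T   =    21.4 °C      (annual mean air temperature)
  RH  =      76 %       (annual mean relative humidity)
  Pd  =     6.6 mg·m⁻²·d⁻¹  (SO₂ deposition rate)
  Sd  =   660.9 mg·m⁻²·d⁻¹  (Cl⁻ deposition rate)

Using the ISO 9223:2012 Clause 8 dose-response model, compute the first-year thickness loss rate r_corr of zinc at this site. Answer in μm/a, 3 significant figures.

zinc: temperature factor f = -0.071·(11.4) = -0.8094
  Pd branch = 0.0129·Pd^0.44·e^(0.046·RH+f) = 0.4345 μm/a
  Cl⁻ term: 0.0175·660.9^0.57·exp(0.008·76+0.085·21.4) = 8.027
  sum: 0.4345 + 8.027 → r_corr = 8.461 μm/a

r_corr = 8.46 μm/a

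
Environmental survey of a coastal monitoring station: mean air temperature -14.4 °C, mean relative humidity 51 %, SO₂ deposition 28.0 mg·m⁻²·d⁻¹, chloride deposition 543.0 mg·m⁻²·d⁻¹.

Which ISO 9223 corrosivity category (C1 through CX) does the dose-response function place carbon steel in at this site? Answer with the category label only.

carbon steel: f(T) = +0.150·(T−10) [T≤10 °C] = -3.6600
  sulphur-dioxide contribution → 0.7144 μm/a
  chloride contribution → 15.31 μm/a
  ⇒ r_corr(carbon steel) = 16.02 μm/a
16 μm/a falls in (1.3, 25] for carbon steel → category C2

C2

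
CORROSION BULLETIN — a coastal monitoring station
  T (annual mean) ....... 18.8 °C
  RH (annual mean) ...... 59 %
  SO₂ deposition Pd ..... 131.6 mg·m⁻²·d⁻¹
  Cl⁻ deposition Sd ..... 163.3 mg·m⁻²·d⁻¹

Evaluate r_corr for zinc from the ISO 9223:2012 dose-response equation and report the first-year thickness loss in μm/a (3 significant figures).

r_corr = 3.42 μm/a

zinc: temperature factor f = -0.071·(8.8) = -0.6248
  sulphur-dioxide contribution → 0.8921 μm/a
  chloride contribution → 2.532 μm/a
  ⇒ r_corr(zinc) = 3.424 μm/a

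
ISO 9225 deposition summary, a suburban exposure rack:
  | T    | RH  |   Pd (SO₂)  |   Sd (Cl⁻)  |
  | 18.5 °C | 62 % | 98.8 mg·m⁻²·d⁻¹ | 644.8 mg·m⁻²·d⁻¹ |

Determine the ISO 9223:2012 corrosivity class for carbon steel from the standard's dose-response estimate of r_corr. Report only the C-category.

C5

carbon steel: temperature factor f = -0.054·(8.5) = -0.4590
  SO₂ term: 1.77·98.8^0.52·exp(0.02·62-0.4590) = 42.11
  Cl⁻ term: 0.102·644.8^0.62·exp(0.033·62+0.04·18.5) = 91.28
  r_corr = 42.11 + 91.28 = 133.4 μm/a
133 μm/a falls in (80, 200] for carbon steel → category C5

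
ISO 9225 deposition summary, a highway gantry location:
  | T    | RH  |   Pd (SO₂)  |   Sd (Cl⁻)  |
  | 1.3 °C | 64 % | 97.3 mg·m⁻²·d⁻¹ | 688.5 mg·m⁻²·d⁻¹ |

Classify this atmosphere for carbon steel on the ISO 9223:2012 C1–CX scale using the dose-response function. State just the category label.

C4

carbon steel: f(T) = +0.150·(T−10) [T≤10 °C] = -1.3050
  sulphur-dioxide contribution → 18.66 μm/a
  chloride contribution → 51.04 μm/a
  ⇒ r_corr(carbon steel) = 69.7 μm/a
Category bounds: 50…80 μm/a bracket r_corr ⇒ C4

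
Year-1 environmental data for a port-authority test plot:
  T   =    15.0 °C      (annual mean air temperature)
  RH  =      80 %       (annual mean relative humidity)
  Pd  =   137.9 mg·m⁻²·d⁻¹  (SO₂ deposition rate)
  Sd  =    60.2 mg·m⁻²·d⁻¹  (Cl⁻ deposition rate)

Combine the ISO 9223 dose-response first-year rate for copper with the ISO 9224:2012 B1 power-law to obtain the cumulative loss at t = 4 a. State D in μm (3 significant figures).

copper: temperature factor f = -0.080·(5.0) = -0.4000
  sulphur-dioxide contribution → 1.435 μm/a
  chloride contribution → 1.151 μm/a
  total first-year rate 2.586 μm/a
ISO 9224: D(t) = r_corr · t^b with b = 0.667 (copper, B1)
  D(4) = 2.586 × 4^0.667 = 2.586 × 2.521 = 6.519 μm

D(4) = 6.52 μm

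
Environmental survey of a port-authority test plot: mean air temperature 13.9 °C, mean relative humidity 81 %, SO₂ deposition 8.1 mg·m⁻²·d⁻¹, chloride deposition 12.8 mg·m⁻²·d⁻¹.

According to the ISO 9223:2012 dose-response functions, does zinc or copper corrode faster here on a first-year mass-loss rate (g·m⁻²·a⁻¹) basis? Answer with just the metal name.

copper

zinc: T>10 °C ⇒ hinge -0.071·(13.9−10) = -0.2769
  Pd branch = 0.0129·Pd^0.44·e^(0.046·RH+f) = 1.019 μm/a
  Sd branch = 0.0175·Sd^0.57·e^(0.008·RH+0.085·T) = 0.4663 μm/a
  r_corr = 1.019 + 0.4663 = 1.485 μm/a
  mass loss = 1.485 μm/a × 7.14 g/cm³ = 10.61 g·m⁻²·a⁻¹
copper: f(T) = -0.080·(T−10) [T>10 °C] = -0.3120
  Pd branch = 0.0053·Pd^0.26·e^(0.059·RH+f) = 0.7952 μm/a
  Sd branch = 0.01025·Sd^0.27·e^(0.036·RH+0.049·T) = 0.7445 μm/a
  r_corr = 0.7952 + 0.7445 = 1.54 μm/a
  mass loss = 1.54 μm/a × 8.96 g/cm³ = 13.8 g·m⁻²·a⁻¹
Ordering by g·m⁻²·a⁻¹: copper (13.8) > zinc (10.6)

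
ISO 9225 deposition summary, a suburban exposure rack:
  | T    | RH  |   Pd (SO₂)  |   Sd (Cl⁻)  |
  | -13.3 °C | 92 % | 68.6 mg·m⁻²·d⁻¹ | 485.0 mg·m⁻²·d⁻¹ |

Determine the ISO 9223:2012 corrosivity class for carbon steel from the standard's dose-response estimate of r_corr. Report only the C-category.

C4

carbon steel: temperature factor f = +0.150·(-23.3) = -3.4950
  Pd branch = 1.77·Pd^0.52·e^(0.02·RH+f) = 3.049 μm/a
  Cl⁻ term: 0.102·485.0^0.62·exp(0.033·92+0.04·-13.3) = 57.71
  r_corr = 3.049 + 57.71 = 60.76 μm/a
Category bounds: 50…80 μm/a bracket r_corr ⇒ C4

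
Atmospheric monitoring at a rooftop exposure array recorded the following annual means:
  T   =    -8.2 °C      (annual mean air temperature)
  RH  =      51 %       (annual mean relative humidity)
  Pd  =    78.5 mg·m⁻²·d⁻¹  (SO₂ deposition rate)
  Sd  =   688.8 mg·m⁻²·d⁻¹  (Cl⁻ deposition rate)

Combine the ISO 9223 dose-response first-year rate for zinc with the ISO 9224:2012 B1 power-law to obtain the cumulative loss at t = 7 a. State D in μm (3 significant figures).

zinc: f(T) = +0.038·(T−10) [T≤10 °C] = -0.6916
  Pd branch = 0.0129·Pd^0.44·e^(0.046·RH+f) = 0.4601 μm/a
  Cl⁻ term: 0.0175·688.8^0.57·exp(0.008·51+0.085·-8.2) = 0.5436
  r_corr = 0.4601 + 0.5436 = 1.004 μm/a
Long-term exponent b (ISO 9224 Table 2, B1) = 0.813
  D(7) = 1.004 × 7^0.813 = 1.004 × 4.865 = 4.882 μm

D(7) = 4.88 μm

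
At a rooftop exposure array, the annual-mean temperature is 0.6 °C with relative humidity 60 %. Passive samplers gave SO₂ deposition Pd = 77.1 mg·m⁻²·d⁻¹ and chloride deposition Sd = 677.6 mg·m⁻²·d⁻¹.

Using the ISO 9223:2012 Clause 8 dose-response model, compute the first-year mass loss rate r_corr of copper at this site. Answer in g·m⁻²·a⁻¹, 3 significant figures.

copper: temperature factor f = +0.126·(-9.4) = -1.1844
  sulphur-dioxide contribution → 0.173 μm/a
  chloride contribution → 0.532 μm/a
  ⇒ r_corr(copper) = 0.705 μm/a
Convert to mass loss: 0.705 μm/a × 8.96 g/cm³ = 6.317 g·m⁻²·a⁻¹

r_corr = 6.32 g·m⁻²·a⁻¹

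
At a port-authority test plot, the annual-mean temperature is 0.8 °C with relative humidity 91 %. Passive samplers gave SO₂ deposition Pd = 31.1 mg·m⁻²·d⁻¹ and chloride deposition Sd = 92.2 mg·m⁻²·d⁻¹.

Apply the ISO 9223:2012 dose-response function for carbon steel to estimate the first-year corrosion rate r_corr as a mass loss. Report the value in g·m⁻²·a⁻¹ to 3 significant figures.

r_corr = 404 g·m⁻²·a⁻¹

carbon steel: T≤10 °C ⇒ hinge +0.150·(0.8−10) = -1.3800
  SO₂ term: 1.77·31.1^0.52·exp(0.02·91-1.3800) = 16.42
  Sd branch = 0.102·Sd^0.62·e^(0.033·RH+0.04·T) = 35.06 μm/a
  sum: 16.42 + 35.06 → r_corr = 51.48 μm/a
Convert to mass loss: 51.48 μm/a × 7.85 g/cm³ = 404.1 g·m⁻²·a⁻¹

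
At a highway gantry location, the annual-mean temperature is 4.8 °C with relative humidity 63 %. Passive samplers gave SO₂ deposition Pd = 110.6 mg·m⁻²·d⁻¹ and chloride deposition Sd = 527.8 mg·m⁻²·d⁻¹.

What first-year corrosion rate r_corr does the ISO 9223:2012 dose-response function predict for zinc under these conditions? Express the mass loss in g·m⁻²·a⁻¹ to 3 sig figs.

zinc: temperature factor f = +0.038·(-5.2) = -0.1976
  sulphur-dioxide contribution → 1.523 μm/a
  chloride contribution → 1.552 μm/a
  ⇒ r_corr(zinc) = 3.075 μm/a
Convert to mass loss: 3.075 μm/a × 7.14 g/cm³ = 21.95 g·m⁻²·a⁻¹

r_corr = 22.0 g·m⁻²·a⁻¹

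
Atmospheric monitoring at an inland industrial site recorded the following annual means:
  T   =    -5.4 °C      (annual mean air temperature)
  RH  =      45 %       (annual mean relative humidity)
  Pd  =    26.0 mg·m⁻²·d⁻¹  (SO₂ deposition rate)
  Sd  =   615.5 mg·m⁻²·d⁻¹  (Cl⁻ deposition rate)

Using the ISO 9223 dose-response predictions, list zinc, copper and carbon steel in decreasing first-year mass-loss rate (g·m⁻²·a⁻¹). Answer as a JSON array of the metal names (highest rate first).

zinc: T≤10 °C ⇒ hinge +0.038·(-5.4−10) = -0.5852
  Pd branch = 0.0129·Pd^0.44·e^(0.046·RH+f) = 0.2388 μm/a
  Cl⁻ term: 0.0175·615.5^0.57·exp(0.008·45+0.085·-5.4) = 0.6165
  r_corr = 0.2388 + 0.6165 = 0.8552 μm/a
  mass loss = 0.8552 μm/a × 7.14 g/cm³ = 6.106 g·m⁻²·a⁻¹
copper: temperature factor f = +0.126·(-15.4) = -1.9404
  SO₂ term: 0.0053·26.0^0.26·exp(0.059·45-1.9404) = 0.02526
  Cl⁻ term: 0.01025·615.5^0.27·exp(0.036·45+0.049·-5.4) = 0.2251
  r_corr = 0.02526 + 0.2251 = 0.2504 μm/a
  mass loss = 0.2504 μm/a × 8.96 g/cm³ = 2.244 g·m⁻²·a⁻¹
carbon steel: T≤10 °C ⇒ hinge +0.150·(-5.4−10) = -2.3100
  Pd branch = 1.77·Pd^0.52·e^(0.02·RH+f) = 2.352 μm/a
  Cl⁻ term: 0.102·615.5^0.62·exp(0.033·45+0.04·-5.4) = 19.46
  sum: 2.352 + 19.46 → r_corr = 21.81 μm/a
  mass loss = 21.81 μm/a × 7.85 g/cm³ = 171.2 g·m⁻²·a⁻¹
Ordering by g·m⁻²·a⁻¹: carbon steel (171) > zinc (6.11) > copper (2.24)

["carbon steel", "zinc", "copper"]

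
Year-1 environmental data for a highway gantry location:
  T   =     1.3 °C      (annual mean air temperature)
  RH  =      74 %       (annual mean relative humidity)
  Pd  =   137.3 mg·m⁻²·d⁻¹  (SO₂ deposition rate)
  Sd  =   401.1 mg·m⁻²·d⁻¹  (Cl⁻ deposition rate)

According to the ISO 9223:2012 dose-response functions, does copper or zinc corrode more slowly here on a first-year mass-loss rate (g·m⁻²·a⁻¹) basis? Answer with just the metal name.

copper: temperature factor f = +0.126·(-8.7) = -1.0962
  sulphur-dioxide contribution → 0.5013 μm/a
  chloride contribution → 0.7911 μm/a
  ⇒ r_corr(copper) = 1.292 μm/a
  mass loss = 1.292 μm/a × 8.96 g/cm³ = 11.58 g·m⁻²·a⁻¹
zinc: T≤10 °C ⇒ hinge +0.038·(1.3−10) = -0.3306
  sulphur-dioxide contribution → 2.432 μm/a
  chloride contribution → 1.076 μm/a
  ⇒ r_corr(zinc) = 3.508 μm/a
  mass loss = 3.508 μm/a × 7.14 g/cm³ = 25.05 g·m⁻²·a⁻¹
Ordering by g·m⁻²·a⁻¹: zinc (25) > copper (11.6)

copper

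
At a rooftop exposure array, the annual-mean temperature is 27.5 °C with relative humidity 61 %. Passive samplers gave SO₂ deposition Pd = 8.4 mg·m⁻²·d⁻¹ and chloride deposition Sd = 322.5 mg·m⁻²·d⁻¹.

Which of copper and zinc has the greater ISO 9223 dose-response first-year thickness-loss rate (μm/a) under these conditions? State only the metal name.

zinc

copper: temperature factor f = -0.080·(17.5) = -1.4000
  sulphur-dioxide contribution → 0.0831 μm/a
  chloride contribution → 1.686 μm/a
  total first-year rate 1.769 μm/a
zinc: f(T) = -0.071·(T−10) [T>10 °C] = -1.2425
  sulphur-dioxide contribution → 0.1571 μm/a
  chloride contribution → 7.943 μm/a
  total first-year rate 8.1 μm/a
Ordering by μm/a: zinc (8.1) > copper (1.77)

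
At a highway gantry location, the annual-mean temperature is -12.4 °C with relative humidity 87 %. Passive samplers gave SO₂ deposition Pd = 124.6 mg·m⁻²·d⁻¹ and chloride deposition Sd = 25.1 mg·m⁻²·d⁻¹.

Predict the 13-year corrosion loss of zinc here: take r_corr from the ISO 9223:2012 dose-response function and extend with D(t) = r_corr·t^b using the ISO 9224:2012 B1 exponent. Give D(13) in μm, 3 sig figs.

D(13) = 20.9 μm

zinc: temperature factor f = +0.038·(-22.4) = -0.8512
  sulphur-dioxide contribution → 2.518 μm/a
  chloride contribution → 0.0768 μm/a
  ⇒ r_corr(zinc) = 2.594 μm/a
Power-law: D(13) = r_corr · 13^0.813
  D(13) = 2.594 × 13^0.813 = 2.594 × 8.047 = 20.88 μm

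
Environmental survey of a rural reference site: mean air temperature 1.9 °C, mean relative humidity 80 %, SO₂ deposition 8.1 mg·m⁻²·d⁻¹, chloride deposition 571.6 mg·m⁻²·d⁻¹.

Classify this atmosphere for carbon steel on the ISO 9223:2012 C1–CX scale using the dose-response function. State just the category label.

C5

carbon steel: T≤10 °C ⇒ hinge +0.150·(1.9−10) = -1.2150
  SO₂ term: 1.77·8.1^0.52·exp(0.02·80-1.2150) = 7.719
  Cl⁻ term: 0.102·571.6^0.62·exp(0.033·80+0.04·1.9) = 78.98
  sum: 7.719 + 78.98 → r_corr = 86.7 μm/a
Category bounds: 80…200 μm/a bracket r_corr ⇒ C5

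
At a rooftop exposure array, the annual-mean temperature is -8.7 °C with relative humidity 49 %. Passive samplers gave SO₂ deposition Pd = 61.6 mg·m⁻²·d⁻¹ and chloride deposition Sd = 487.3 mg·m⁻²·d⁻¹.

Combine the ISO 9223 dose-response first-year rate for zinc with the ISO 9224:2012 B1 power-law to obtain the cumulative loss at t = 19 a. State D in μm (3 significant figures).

D(19) = 8.67 μm

zinc: f(T) = +0.038·(T−10) [T≤10 °C] = -0.7106
  SO₂ term: 0.0129·61.6^0.44·exp(0.046·49-0.7106) = 0.3701
  Sd branch = 0.0175·Sd^0.57·e^(0.008·RH+0.085·T) = 0.4209 μm/a
  r_corr = 0.3701 + 0.4209 = 0.791 μm/a
Power-law: D(19) = r_corr · 19^0.813
  D(19) = 0.791 × 19^0.813 = 0.791 × 10.96 = 8.665 μm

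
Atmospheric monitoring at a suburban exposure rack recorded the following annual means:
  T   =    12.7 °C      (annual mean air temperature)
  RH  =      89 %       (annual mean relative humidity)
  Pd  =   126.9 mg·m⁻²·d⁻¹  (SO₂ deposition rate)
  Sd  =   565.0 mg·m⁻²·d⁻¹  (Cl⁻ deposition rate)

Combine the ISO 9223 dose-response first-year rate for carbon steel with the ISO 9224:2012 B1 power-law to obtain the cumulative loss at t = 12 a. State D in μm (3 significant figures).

D(12) = 1.01e+03 μm

carbon steel: T>10 °C ⇒ hinge -0.054·(12.7−10) = -0.1458
  Pd branch = 1.77·Pd^0.52·e^(0.02·RH+f) = 112.6 μm/a
  Cl⁻ term: 0.102·565.0^0.62·exp(0.033·89+0.04·12.7) = 162.6
  sum: 112.6 + 162.6 → r_corr = 275.1 μm/a
Power-law: D(12) = r_corr · 12^0.523
  D(12) = 275.1 × 12^0.523 = 275.1 × 3.668 = 1009 μm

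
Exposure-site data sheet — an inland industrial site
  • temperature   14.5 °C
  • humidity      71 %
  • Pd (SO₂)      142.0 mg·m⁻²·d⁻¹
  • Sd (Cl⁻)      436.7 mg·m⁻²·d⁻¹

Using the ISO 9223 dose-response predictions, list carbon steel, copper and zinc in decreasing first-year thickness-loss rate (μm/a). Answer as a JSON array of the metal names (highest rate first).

carbon steel: T>10 °C ⇒ hinge -0.054·(14.5−10) = -0.2430
  sulphur-dioxide contribution → 75.57 μm/a
  chloride contribution → 82.22 μm/a
  ⇒ r_corr(carbon steel) = 157.8 μm/a
copper: f(T) = -0.080·(T−10) [T>10 °C] = -0.3600
  sulphur-dioxide contribution → 0.8847 μm/a
  chloride contribution → 1.387 μm/a
  ⇒ r_corr(copper) = 2.272 μm/a
zinc: f(T) = -0.071·(T−10) [T>10 °C] = -0.3195
  sulphur-dioxide contribution → 2.174 μm/a
  chloride contribution → 3.388 μm/a
  total first-year rate 5.562 μm/a
Ordering by μm/a: carbon steel (158) > zinc (5.56) > copper (2.27)

["carbon steel", "zinc", "copper"]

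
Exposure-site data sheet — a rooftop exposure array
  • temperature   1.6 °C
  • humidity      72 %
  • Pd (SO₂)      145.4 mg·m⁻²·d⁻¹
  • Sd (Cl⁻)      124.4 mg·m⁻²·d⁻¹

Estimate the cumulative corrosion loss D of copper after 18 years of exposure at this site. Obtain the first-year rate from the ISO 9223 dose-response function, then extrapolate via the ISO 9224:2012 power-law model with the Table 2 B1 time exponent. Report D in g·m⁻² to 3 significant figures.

D(18) = 62.5 g·m⁻²

copper: temperature factor f = +0.126·(-8.4) = -1.0584
  Pd branch = 0.0053·Pd^0.26·e^(0.059·RH+f) = 0.4696 μm/a
  Cl⁻ term: 0.01025·124.4^0.27·exp(0.036·72+0.049·1.6) = 0.5446
  sum: 0.4696 + 0.5446 → r_corr = 1.014 μm/a
Power-law: D(18) = r_corr · 18^0.667
  D(18) = 1.014 × 18^0.667 = 1.014 × 6.875 = 6.973 μm
  Mass loss = 6.973 μm × 8.96 g/cm³ = 62.48 g·m⁻²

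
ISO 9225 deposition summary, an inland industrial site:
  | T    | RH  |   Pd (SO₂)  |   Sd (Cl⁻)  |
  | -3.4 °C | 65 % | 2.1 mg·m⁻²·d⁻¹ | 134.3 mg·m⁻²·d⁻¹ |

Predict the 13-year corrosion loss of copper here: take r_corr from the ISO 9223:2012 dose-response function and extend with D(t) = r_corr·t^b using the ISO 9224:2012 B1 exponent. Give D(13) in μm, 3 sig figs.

D(13) = 2.18 μm

copper: f(T) = +0.126·(T−10) [T≤10 °C] = -1.6884
  sulphur-dioxide contribution → 0.05499 μm/a
  chloride contribution → 0.3382 μm/a
  ⇒ r_corr(copper) = 0.3932 μm/a
ISO 9224: D(t) = r_corr · t^b with b = 0.667 (copper, B1)
  D(13) = 0.3932 × 13^0.667 = 0.3932 × 5.534 = 2.176 μm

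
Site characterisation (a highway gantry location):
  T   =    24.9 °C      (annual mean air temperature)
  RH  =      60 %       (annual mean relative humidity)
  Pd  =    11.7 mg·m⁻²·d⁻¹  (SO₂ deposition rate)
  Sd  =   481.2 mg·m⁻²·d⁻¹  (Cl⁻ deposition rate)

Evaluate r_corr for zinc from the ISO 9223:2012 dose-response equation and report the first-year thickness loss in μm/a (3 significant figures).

zinc: T>10 °C ⇒ hinge -0.071·(24.9−10) = -1.0579
  sulphur-dioxide contribution → 0.2088 μm/a
  chloride contribution → 7.936 μm/a
  total first-year rate 8.145 μm/a

r_corr = 8.14 μm/a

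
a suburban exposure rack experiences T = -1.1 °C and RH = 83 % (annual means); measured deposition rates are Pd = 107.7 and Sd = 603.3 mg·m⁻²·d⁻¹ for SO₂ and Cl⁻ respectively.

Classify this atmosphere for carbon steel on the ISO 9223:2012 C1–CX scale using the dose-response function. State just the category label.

C5

carbon steel: T≤10 °C ⇒ hinge +0.150·(-1.1−10) = -1.6650
  SO₂ term: 1.77·107.7^0.52·exp(0.02·83-1.6650) = 20.07
  Cl⁻ term: 0.102·603.3^0.62·exp(0.033·83+0.04·-1.1) = 79.98
  r_corr = 20.07 + 79.98 = 100 μm/a
100 μm/a falls in (80, 200] for carbon steel → category C5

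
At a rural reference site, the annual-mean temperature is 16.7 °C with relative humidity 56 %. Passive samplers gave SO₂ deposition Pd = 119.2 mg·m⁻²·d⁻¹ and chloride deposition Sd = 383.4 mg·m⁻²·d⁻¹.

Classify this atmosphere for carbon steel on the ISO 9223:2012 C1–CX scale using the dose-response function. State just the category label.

C5

carbon steel: temperature factor f = -0.054·(6.7) = -0.3618
  SO₂ term: 1.77·119.2^0.52·exp(0.02·56-0.3618) = 45.39
  Cl⁻ term: 0.102·383.4^0.62·exp(0.033·56+0.04·16.7) = 50.48
  sum: 45.39 + 50.48 → r_corr = 95.87 μm/a
ISO 9223 Table 2 (carbon steel): 80 < 95.9 ≤ 200 μm/a ⇒ C5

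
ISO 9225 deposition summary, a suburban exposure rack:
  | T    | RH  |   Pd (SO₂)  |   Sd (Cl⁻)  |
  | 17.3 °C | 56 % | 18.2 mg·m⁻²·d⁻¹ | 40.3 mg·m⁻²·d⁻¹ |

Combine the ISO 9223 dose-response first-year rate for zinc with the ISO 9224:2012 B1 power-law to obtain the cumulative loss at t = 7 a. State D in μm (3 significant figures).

D(7) = 6.53 μm

zinc: T>10 °C ⇒ hinge -0.071·(17.3−10) = -0.5183
  Pd branch = 0.0129·Pd^0.44·e^(0.046·RH+f) = 0.362 μm/a
  Cl⁻ term: 0.0175·40.3^0.57·exp(0.008·56+0.085·17.3) = 0.9801
  sum: 0.362 + 0.9801 → r_corr = 1.342 μm/a
Long-term exponent b (ISO 9224 Table 2, B1) = 0.813
  D(7) = 1.342 × 7^0.813 = 1.342 × 4.865 = 6.529 μm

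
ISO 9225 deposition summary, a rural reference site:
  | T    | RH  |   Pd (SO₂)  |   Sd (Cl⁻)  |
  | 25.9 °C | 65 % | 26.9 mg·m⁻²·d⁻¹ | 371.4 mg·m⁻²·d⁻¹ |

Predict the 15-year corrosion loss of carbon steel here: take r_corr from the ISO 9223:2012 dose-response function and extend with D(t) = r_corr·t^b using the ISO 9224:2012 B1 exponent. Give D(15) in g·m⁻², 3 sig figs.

carbon steel: T>10 °C ⇒ hinge -0.054·(25.9−10) = -0.8586
  SO₂ term: 1.77·26.9^0.52·exp(0.02·65-0.8586) = 15.25
  Cl⁻ term: 0.102·371.4^0.62·exp(0.033·65+0.04·25.9) = 96.25
  sum: 15.25 + 96.25 → r_corr = 111.5 μm/a
Long-term exponent b (ISO 9224 Table 2, B1) = 0.523
  D(15) = 111.5 × 15^0.523 = 111.5 × 4.122 = 459.6 μm
  Mass loss = 459.6 μm × 7.85 g/cm³ = 3608 g·m⁻²

D(15) = 3.61e+03 g·m⁻²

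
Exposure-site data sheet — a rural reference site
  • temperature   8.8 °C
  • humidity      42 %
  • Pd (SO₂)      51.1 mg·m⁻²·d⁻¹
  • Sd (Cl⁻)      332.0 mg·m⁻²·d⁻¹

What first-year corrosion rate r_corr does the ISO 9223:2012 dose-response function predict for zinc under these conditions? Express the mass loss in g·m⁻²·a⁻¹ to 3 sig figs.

zinc: T≤10 °C ⇒ hinge +0.038·(8.8−10) = -0.0456
  sulphur-dioxide contribution → 0.4803 μm/a
  chloride contribution → 1.415 μm/a
  ⇒ r_corr(zinc) = 1.896 μm/a
Convert to mass loss: 1.896 μm/a × 7.14 g/cm³ = 13.54 g·m⁻²·a⁻¹

r_corr = 13.5 g·m⁻²·a⁻¹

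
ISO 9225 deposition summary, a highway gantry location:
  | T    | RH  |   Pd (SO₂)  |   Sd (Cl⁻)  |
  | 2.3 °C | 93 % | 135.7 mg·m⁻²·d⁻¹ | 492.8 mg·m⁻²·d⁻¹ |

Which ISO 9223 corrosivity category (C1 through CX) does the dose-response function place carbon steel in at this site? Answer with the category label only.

carbon steel: temperature factor f = +0.150·(-7.7) = -1.1550
  SO₂ term: 1.77·135.7^0.52·exp(0.02·93-1.1550) = 46.04
  Sd branch = 0.102·Sd^0.62·e^(0.033·RH+0.04·T) = 112.4 μm/a
  r_corr = 46.04 + 112.4 = 158.5 μm/a
ISO 9223 Table 2 (carbon steel): 80 < 158 ≤ 200 μm/a ⇒ C5

C5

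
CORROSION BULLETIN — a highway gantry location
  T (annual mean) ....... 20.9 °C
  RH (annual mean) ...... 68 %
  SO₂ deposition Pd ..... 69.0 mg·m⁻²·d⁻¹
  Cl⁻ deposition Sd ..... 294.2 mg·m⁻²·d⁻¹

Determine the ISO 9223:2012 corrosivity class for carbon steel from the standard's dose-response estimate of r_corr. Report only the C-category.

C5

carbon steel: f(T) = -0.054·(T−10) [T>10 °C] = -0.5886
  SO₂ term: 1.77·69.0^0.52·exp(0.02·68-0.5886) = 34.61
  Sd branch = 0.102·Sd^0.62·e^(0.033·RH+0.04·T) = 75.3 μm/a
  r_corr = 34.61 + 75.3 = 109.9 μm/a
Category bounds: 80…200 μm/a bracket r_corr ⇒ C5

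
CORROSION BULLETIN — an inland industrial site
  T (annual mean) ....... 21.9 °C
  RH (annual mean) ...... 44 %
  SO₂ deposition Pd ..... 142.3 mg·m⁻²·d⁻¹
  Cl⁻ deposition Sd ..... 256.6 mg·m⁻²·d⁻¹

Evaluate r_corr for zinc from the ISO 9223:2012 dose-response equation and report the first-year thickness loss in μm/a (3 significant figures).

r_corr = 4.15 μm/a

zinc: f(T) = -0.071·(T−10) [T>10 °C] = -0.8449
  sulphur-dioxide contribution → 0.3716 μm/a
  chloride contribution → 3.781 μm/a
  total first-year rate 4.153 μm/a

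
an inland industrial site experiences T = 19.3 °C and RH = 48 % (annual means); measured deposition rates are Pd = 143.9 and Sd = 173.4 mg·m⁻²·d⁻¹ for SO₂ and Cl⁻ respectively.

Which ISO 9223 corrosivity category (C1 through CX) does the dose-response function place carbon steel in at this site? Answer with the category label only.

C4

carbon steel: T>10 °C ⇒ hinge -0.054·(19.3−10) = -0.5022
  Pd branch = 1.77·Pd^0.52·e^(0.02·RH+f) = 37.07 μm/a
  Cl⁻ term: 0.102·173.4^0.62·exp(0.033·48+0.04·19.3) = 26.3
  r_corr = 37.07 + 26.3 = 63.37 μm/a
63.4 μm/a falls in (50, 80] for carbon steel → category C4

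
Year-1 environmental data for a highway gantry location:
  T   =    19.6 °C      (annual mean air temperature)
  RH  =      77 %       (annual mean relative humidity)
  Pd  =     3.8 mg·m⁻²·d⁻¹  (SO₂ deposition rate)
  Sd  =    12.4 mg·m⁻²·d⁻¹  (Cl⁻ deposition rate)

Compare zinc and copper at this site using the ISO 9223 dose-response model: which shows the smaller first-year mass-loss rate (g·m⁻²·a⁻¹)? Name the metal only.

zinc: f(T) = -0.071·(T−10) [T>10 °C] = -0.6816
  Pd branch = 0.0129·Pd^0.44·e^(0.046·RH+f) = 0.4055 μm/a
  Sd branch = 0.0175·Sd^0.57·e^(0.008·RH+0.085·T) = 0.72 μm/a
  sum: 0.4055 + 0.72 → r_corr = 1.125 μm/a
  mass loss = 1.125 μm/a × 7.14 g/cm³ = 8.036 g·m⁻²·a⁻¹
copper: T>10 °C ⇒ hinge -0.080·(19.6−10) = -0.7680
  SO₂ term: 0.0053·3.8^0.26·exp(0.059·77-0.7680) = 0.3269
  Sd branch = 0.01025·Sd^0.27·e^(0.036·RH+0.049·T) = 0.8451 μm/a
  r_corr = 0.3269 + 0.8451 = 1.172 μm/a
  mass loss = 1.172 μm/a × 8.96 g/cm³ = 10.5 g·m⁻²·a⁻¹
Ordering by g·m⁻²·a⁻¹: copper (10.5) > zinc (8.04)

zinc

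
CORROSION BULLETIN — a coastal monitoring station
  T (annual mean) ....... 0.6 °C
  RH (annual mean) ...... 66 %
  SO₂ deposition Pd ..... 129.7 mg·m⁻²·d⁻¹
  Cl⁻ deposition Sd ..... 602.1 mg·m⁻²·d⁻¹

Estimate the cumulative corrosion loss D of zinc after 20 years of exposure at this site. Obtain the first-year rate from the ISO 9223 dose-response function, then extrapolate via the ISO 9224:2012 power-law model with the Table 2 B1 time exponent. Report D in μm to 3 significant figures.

zinc: T≤10 °C ⇒ hinge +0.038·(0.6−10) = -0.3572
  Pd branch = 0.0129·Pd^0.44·e^(0.046·RH+f) = 1.598 μm/a
  Cl⁻ term: 0.0175·602.1^0.57·exp(0.008·66+0.085·0.6) = 1.199
  sum: 1.598 + 1.199 → r_corr = 2.798 μm/a
Power-law: D(20) = r_corr · 20^0.813
  D(20) = 2.798 × 20^0.813 = 2.798 × 11.42 = 31.95 μm

D(20) = 32.0 μm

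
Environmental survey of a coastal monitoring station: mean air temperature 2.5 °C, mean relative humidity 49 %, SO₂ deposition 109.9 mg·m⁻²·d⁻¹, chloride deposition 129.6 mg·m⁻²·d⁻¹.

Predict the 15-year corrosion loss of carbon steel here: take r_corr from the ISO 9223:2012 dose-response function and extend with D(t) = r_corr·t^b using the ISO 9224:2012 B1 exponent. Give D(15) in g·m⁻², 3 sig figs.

carbon steel: T≤10 °C ⇒ hinge +0.150·(2.5−10) = -1.1250
  sulphur-dioxide contribution → 17.63 μm/a
  chloride contribution → 11.59 μm/a
  total first-year rate 29.22 μm/a
ISO 9224: D(t) = r_corr · t^b with b = 0.523 (carbon steel, B1)
  D(15) = 29.22 × 15^0.523 = 29.22 × 4.122 = 120.5 μm
  Mass loss = 120.5 μm × 7.85 g/cm³ = 945.6 g·m⁻²

D(15) = 946 g·m⁻²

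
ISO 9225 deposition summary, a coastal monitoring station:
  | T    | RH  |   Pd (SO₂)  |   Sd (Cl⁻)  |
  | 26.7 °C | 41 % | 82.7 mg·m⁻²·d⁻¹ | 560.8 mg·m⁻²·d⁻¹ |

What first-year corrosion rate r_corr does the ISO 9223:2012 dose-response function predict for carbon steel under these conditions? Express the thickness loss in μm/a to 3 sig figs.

carbon steel: T>10 °C ⇒ hinge -0.054·(26.7−10) = -0.9018
  Pd branch = 1.77·Pd^0.52·e^(0.02·RH+f) = 16.2 μm/a
  Cl⁻ term: 0.102·560.8^0.62·exp(0.033·41+0.04·26.7) = 58.11
  sum: 16.2 + 58.11 → r_corr = 74.32 μm/a

r_corr = 74.3 μm/a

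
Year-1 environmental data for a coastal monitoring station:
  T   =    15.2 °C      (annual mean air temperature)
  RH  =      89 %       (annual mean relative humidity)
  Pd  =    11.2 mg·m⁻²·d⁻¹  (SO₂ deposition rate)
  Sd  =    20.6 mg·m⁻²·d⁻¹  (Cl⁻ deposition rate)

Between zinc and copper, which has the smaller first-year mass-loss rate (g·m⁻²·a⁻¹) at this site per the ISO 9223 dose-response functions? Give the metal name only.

zinc: T>10 °C ⇒ hinge -0.071·(15.2−10) = -0.3692
  sulphur-dioxide contribution → 1.548 μm/a
  chloride contribution → 0.7282 μm/a
  total first-year rate 2.277 μm/a
  mass loss = 2.277 μm/a × 7.14 g/cm³ = 16.26 g·m⁻²·a⁻¹
copper: f(T) = -0.080·(T−10) [T>10 °C] = -0.4160
  sulphur-dioxide contribution → 1.25 μm/a
  chloride contribution → 1.203 μm/a
  ⇒ r_corr(copper) = 2.453 μm/a
  mass loss = 2.453 μm/a × 8.96 g/cm³ = 21.98 g·m⁻²·a⁻¹
Ordering by g·m⁻²·a⁻¹: copper (22) > zinc (16.3)

zinc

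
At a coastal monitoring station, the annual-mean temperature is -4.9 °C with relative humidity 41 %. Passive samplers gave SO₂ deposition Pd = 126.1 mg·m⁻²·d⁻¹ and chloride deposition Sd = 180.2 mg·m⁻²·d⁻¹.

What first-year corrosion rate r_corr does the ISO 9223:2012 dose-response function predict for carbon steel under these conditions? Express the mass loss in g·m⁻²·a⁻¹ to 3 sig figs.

r_corr = 106 g·m⁻²·a⁻¹

carbon steel: T≤10 °C ⇒ hinge +0.150·(-4.9−10) = -2.2350
  SO₂ term: 1.77·126.1^0.52·exp(0.02·41-2.2350) = 5.319
  Sd branch = 0.102·Sd^0.62·e^(0.033·RH+0.04·T) = 8.122 μm/a
  sum: 5.319 + 8.122 → r_corr = 13.44 μm/a
Convert to mass loss: 13.44 μm/a × 7.85 g/cm³ = 105.5 g·m⁻²·a⁻¹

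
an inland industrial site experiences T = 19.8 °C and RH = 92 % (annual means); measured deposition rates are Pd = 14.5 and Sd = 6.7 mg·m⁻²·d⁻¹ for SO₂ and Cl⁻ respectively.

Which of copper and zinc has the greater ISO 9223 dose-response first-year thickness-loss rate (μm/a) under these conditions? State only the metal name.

copper

copper: T>10 °C ⇒ hinge -0.080·(19.8−10) = -0.7840
  SO₂ term: 0.0053·14.5^0.26·exp(0.059·92-0.7840) = 1.104
  Sd branch = 0.01025·Sd^0.27·e^(0.036·RH+0.049·T) = 1.24 μm/a
  sum: 1.104 + 1.24 → r_corr = 2.345 μm/a
zinc: temperature factor f = -0.071·(9.8) = -0.6958
  SO₂ term: 0.0129·14.5^0.44·exp(0.046·92-0.6958) = 1.437
  Sd branch = 0.0175·Sd^0.57·e^(0.008·RH+0.085·T) = 0.5814 μm/a
  r_corr = 1.437 + 0.5814 = 2.018 μm/a
Ordering by μm/a: copper (2.34) > zinc (2.02)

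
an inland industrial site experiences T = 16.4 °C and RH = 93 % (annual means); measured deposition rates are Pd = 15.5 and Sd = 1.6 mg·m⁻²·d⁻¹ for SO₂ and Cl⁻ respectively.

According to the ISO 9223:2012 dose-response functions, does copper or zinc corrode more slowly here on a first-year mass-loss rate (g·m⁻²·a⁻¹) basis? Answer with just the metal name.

copper: T>10 °C ⇒ hinge -0.080·(16.4−10) = -0.5120
  SO₂ term: 0.0053·15.5^0.26·exp(0.059·93-0.5120) = 1.565
  Cl⁻ term: 0.01025·1.6^0.27·exp(0.036·93+0.049·16.4) = 0.7394
  r_corr = 1.565 + 0.7394 = 2.304 μm/a
  mass loss = 2.304 μm/a × 8.96 g/cm³ = 20.64 g·m⁻²·a⁻¹
zinc: temperature factor f = -0.071·(6.4) = -0.4544
  Pd branch = 0.0129·Pd^0.44·e^(0.046·RH+f) = 1.972 μm/a
  Cl⁻ term: 0.0175·1.6^0.57·exp(0.008·93+0.085·16.4) = 0.194
  sum: 1.972 + 0.194 → r_corr = 2.166 μm/a
  mass loss = 2.166 μm/a × 7.14 g/cm³ = 15.47 g·m⁻²·a⁻¹
Ordering by g·m⁻²·a⁻¹: copper (20.6) > zinc (15.5)

zinc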